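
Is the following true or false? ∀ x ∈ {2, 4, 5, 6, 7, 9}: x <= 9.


Evaluate the predicate on each element: 2:T, 4:T, 5:T, 6:T, 7:T, 9:T.
Every element satisfies the predicate.

T


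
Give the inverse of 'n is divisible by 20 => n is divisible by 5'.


The inverse of (P → Q) is (¬P → ¬Q). It is equivalent to the converse, not to the original.
Here P = 'n is divisible by 20' and Q = 'n is divisible by 5'.

If not (n is divisible by 20), then not (n is divisible by 5).


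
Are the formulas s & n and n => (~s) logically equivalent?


Compare truth tables:
n | s | φ | ψ
-------------
False | False | False | True
True | False | False | True
False | True | False | True
True | True | True | False
They differ at row 1 (n=False, s=False): φ=False but ψ=True.

No, they are not logically equivalent.


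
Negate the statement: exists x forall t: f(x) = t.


Negation flips each quantifier (∀↔∃) and negates the inner predicate.
¬(exists x forall t: φ) = forall x exists t: ¬φ.

forall x exists t: ~(f(x) = t)


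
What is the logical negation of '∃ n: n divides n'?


¬(∀ x: φ) = ∃ x: ¬φ, and ¬(∃ x: φ) = ∀ x: ¬φ.
Apply to the existential statement.

∀ n: ¬(n divides n)


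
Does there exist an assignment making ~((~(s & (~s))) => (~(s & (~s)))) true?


Check all 2 assignments over {s}:
s | φ
-----
False | False
True | False
No assignment makes the formula true.

Unsatisfiable.


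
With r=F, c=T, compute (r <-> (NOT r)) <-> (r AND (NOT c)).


Substitute r=F, c=T:
NOT r = T
r <-> (NOT r) = F <-> T = F
NOT c = F
r AND (NOT c) = F AND F = F
(r <-> (NOT r)) <-> (r AND (NOT c)) = F <-> F = T

T


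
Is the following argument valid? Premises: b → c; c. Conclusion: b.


This is affirming the consequent (fallacy). There exist truth assignments where the premises are all true but the conclusion is false.

Invalid.


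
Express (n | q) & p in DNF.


Step 1: Distribute ∧ over ∨: (n ∨ q) ∧ p = (n ∧ p) ∨ (q ∧ p).

(n & p) | (q & p)


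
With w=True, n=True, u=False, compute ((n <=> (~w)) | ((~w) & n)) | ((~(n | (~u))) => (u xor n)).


Substitute w=True, n=True, u=False:
… (earlier sub-steps elided)
n <=> (~w) = True <=> False = False
~w = False
(~w) & n = False & True = False
(n <=> (~w)) | ((~w) & n) = False | False = False
~u = True
n | (~u) = True | True = True
~(n | (~u)) = False
u xor n = False xor True = True
(~(n | (~u))) => (u xor n) = False => True = True
((n <=> (~w)) | ((~w) & n)) | ((~(n | (~u))) => (u xor n)) = False | True = True

True


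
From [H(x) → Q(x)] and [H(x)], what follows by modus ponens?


Modus ponens: from (P → Q) and P, infer Q.
P = 'H(x)' is asserted, and P → Q holds, so Q follows.

Q(x).


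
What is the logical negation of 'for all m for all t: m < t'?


Negation flips each quantifier (∀↔∃) and negates the inner predicate.
¬(for all m for all t: φ) = there exists m there exists t: ¬φ.

there exists m there exists t: NOT(m < t)


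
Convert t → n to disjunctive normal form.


Step 1: Rewrite t → n as ¬t ∨ n.

(¬t) ∨ n


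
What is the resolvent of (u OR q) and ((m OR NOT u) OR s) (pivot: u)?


The clauses contain complementary literals u and NOTu.
Resolution eliminates this pair and disjoins the remaining literals (merging duplicates).

((q OR m) OR s)


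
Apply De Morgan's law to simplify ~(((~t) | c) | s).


De Morgan: the negation of a disjunction is the conjunction of the negations.
Distribute ~ across |, flipping it to &, and negate each literal.

(t & (~c)) & (~s)


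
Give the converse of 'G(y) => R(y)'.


The converse of (P → Q) is (Q → P). It is not in general equivalent to the original.
Here P = 'G(y)' and Q = 'R(y)'.

If R(y), then G(y).


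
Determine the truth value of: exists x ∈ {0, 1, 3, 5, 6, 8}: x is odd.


Evaluate the predicate on each element: 0:False, 1:True, 3:True, 5:True, 6:False, 8:False.
Witness x = 1 satisfies the predicate.

True


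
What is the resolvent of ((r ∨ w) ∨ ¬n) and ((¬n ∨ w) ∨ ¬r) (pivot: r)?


The clauses contain complementary literals r and ¬r.
Resolution eliminates this pair and disjoins the remaining literals (merging duplicates).

(w ∨ ¬n)


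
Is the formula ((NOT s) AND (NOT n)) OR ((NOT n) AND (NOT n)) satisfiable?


Search for a satisfying assignment over {n, s}.
Try n=F, s=F: the formula evaluates to T.
A satisfying assignment exists.

Satisfiable.


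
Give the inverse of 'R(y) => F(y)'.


The inverse of (P → Q) is (¬P → ¬Q). It is equivalent to the converse, not to the original.
Here P = 'R(y)' and Q = 'F(y)'.

If not (R(y)), then not (F(y)).


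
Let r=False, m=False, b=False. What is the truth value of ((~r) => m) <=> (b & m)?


Substitute r=False, m=False, b=False:
~r = True
(~r) => m = True => False = False
b & m = False & False = False
((~r) => m) <=> (b & m) = False <=> False = True

True


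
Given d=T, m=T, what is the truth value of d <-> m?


Biconditional is true when both operands have the same truth value.
Substitute: d=T, m=T.
T <-> T evaluates to T.

T


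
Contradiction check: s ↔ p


Truth table over {p, s}:
p | s | φ
---------
F | F | T
T | F | F
F | T | F
T | T | T
Satisfying assignment at row 1: p=F, s=F gives T.

No, it is not a contradiction.


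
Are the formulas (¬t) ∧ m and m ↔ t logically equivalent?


Compare truth tables:
m | t | φ | ψ
-------------
F | F | F | T
T | F | T | F
F | T | F | F
T | T | F | T
They differ at row 1 (m=F, t=F): φ=F but ψ=T.

No, they are not logically equivalent.


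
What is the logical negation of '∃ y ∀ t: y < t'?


Negation flips each quantifier (∀↔∃) and negates the inner predicate.
¬(∃ y ∀ t: φ) = ∀ y ∃ t: ¬φ.

∀ y ∃ t: ¬(y < t)


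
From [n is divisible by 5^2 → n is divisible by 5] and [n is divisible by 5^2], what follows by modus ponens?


Modus ponens: from (P → Q) and P, infer Q.
P = 'n is divisible by 5^2' is asserted, and P → Q holds, so Q follows.

n is divisible by 5.


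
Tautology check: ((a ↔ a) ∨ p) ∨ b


Build the truth table over {a, b, p}:
a | b | p | φ
-------------
F | F | F | T
T | F | F | T
F | T | F | T
T | T | F | T
F | F | T | T
T | F | T | T
F | T | T | T
T | T | T | T
Every row evaluates to true.

Yes, it is a tautology.


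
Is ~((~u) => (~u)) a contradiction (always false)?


Truth table over {u}:
u | φ
-----
False | False
True | False
Every row is false.

Yes, it is a contradiction.


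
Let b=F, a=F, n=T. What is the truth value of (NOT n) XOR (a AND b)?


Substitute b=F, a=F, n=T:
NOT n = F
a AND b = F AND F = F
(NOT n) XOR (a AND b) = F XOR F = F

F


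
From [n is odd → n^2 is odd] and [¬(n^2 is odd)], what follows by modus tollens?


Modus tollens: from (P → Q) and ¬Q, infer ¬P.
Q = 'n^2 is odd' is denied; since P → Q, P must also fail.

Not (n is odd).


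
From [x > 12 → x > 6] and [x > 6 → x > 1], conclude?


Hypothetical syllogism: from (P → Q) and (Q → R), infer (P → R).
Chain the two implications through the shared middle term 'x > 6'.

x > 12 → x > 1


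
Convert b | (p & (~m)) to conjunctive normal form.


Step 1: Distribute ∨ over ∧: b ∨ (p ∧ (¬m)) = (b ∨ p) ∧ (b ∨ (¬m)).

(b | p) & (b | (~m))


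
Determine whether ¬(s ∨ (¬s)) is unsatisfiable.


Truth table over {s}:
s | φ
-----
F | F
T | F
Every row is false.

Yes, it is a contradiction.


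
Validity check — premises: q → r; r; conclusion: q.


This is affirming the consequent (fallacy). There exist truth assignments where the premises are all true but the conclusion is false.

Invalid.


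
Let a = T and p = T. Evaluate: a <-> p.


Biconditional is true when both operands have the same truth value.
Substitute: a=T, p=T.
T <-> T evaluates to T.

T


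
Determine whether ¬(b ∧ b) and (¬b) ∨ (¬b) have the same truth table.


Compare truth tables:
b | φ | ψ
---------
F | T | T
T | F | F
The columns φ and ψ agree on every row.

Yes, they are logically equivalent.


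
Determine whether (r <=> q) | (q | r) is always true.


Build the truth table over {q, r}:
q | r | φ
---------
False | False | True
True | False | True
False | True | True
True | True | True
Every row evaluates to true.

Yes, it is a tautology.


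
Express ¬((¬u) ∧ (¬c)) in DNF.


Step 1: Apply De Morgan: ¬((¬u) ∧ (¬c)) = ¬(¬u) ∨ ¬(¬c).
Step 2: Eliminate any double negations (¬¬X = X).

u ∨ c


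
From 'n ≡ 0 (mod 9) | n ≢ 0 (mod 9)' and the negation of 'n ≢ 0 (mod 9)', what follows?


Disjunctive syllogism: from (P ∨ Q) and ¬P, infer Q.
One disjunct, 'n ≢ 0 (mod 9)', is ruled out; the other must hold.

n ≡ 0 (mod 9)


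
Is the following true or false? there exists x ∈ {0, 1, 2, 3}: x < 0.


Evaluate the predicate on each element: 0:F, 1:F, 2:F, 3:F.
No element satisfies the predicate.

F


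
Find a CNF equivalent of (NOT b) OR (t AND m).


Step 1: Distribute ∨ over ∧: (¬b) ∨ (t ∧ m) = ((¬b) ∨ t) ∧ ((¬b) ∨ m).

((NOT b) OR t) AND ((NOT b) OR m)


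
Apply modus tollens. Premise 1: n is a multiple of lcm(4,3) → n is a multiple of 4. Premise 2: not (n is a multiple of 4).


Modus tollens: from (P → Q) and ¬Q, infer ¬P.
Q = 'n is a multiple of 4' is denied; since P → Q, P must also fail.

Not (n is a multiple of lcm(4,3)).


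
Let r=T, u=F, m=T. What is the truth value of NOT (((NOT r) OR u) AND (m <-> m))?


Substitute r=T, u=F, m=T:
NOT r = F
(NOT r) OR u = F OR F = F
m <-> m = T <-> T = T
((NOT r) OR u) AND (m <-> m) = F AND T = F
NOT (((NOT r) OR u) AND (m <-> m)) = T

T


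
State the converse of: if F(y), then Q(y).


The converse of (P → Q) is (Q → P). It is not in general equivalent to the original.
Here P = 'F(y)' and Q = 'Q(y)'.

If Q(y), then F(y).


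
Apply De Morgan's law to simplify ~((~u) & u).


De Morgan: the negation of a conjunction is the disjunction of the negations.
Distribute ~ across &, flipping it to |, and negate each literal.

u | (~u)


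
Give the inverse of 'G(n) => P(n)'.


The inverse of (P → Q) is (¬P → ¬Q). It is equivalent to the converse, not to the original.
Here P = 'G(n)' and Q = 'P(n)'.

If not (G(n)), then not (P(n)).


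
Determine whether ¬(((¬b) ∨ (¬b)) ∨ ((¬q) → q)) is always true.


Build the truth table over {b, q}:
b | q | φ
---------
F | F | F
T | F | T
F | T | F
T | T | F
Counterexample at row 1: with b=F, q=F, the formula is F.

No, it is not a tautology.


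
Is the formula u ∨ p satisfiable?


Search for a satisfying assignment over {p, u}.
Try p=T, u=F: the formula evaluates to T.
A satisfying assignment exists.

Satisfiable.


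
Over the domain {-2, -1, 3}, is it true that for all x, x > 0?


Evaluate the predicate on each element: -2:F, -1:F, 3:T.
Counterexample x = -2 fails the predicate.

F


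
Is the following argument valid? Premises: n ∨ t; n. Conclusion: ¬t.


This is affirming a disjunct (fallacy). There exist truth assignments where the premises are all true but the conclusion is false.

Invalid.


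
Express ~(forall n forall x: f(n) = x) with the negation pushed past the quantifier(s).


Negation flips each quantifier (∀↔∃) and negates the inner predicate.
¬(forall n forall x: φ) = exists n exists x: ¬φ.

exists n exists x: ~(f(n) = x)


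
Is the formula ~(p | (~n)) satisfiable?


Search for a satisfying assignment over {n, p}.
Try n=True, p=False: the formula evaluates to True.
A satisfying assignment exists.

Satisfiable.


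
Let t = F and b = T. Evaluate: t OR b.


Disjunction is false only when both operands are false.
Substitute: t=F, b=T.
F OR T evaluates to T.

T


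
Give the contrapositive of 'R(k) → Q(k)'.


The contrapositive of (P → Q) is (¬Q → ¬P); it is logically equivalent to the original.
Here P = 'R(k)' and Q = 'Q(k)'.

If not (Q(k)), then not (R(k)).


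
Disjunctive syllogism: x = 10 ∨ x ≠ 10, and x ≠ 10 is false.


Disjunctive syllogism: from (P ∨ Q) and ¬P, infer Q.
One disjunct, 'x ≠ 10', is ruled out; the other must hold.

x = 10


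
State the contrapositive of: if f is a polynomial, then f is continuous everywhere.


The contrapositive of (P → Q) is (¬Q → ¬P); it is logically equivalent to the original.
Here P = 'f is a polynomial' and Q = 'f is continuous everywhere'.

If not (f is continuous everywhere), then not (f is a polynomial).


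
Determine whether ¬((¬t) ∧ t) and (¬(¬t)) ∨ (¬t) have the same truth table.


Compare truth tables:
t | φ | ψ
---------
F | T | T
T | T | T
The columns φ and ψ agree on every row.

Yes, they are logically equivalent.


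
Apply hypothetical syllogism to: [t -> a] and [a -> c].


Hypothetical syllogism: from (P → Q) and (Q → R), infer (P → R).
Chain the two implications through the shared middle term 'a'.

t -> c


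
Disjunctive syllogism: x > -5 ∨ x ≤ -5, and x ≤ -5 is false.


Disjunctive syllogism: from (P ∨ Q) and ¬P, infer Q.
One disjunct, 'x ≤ -5', is ruled out; the other must hold.

x > -5


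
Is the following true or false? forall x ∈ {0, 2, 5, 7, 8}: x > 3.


Evaluate the predicate on each element: 0:False, 2:False, 5:True, 7:True, 8:True.
Counterexample x = 0 fails the predicate.

False


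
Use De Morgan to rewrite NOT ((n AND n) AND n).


De Morgan: the negation of a conjunction is the disjunction of the negations.
Distribute NOT across AND, flipping it to OR, and negate each literal.

((NOT n) OR (NOT n)) OR (NOT n)


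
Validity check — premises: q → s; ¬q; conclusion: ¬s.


This is denying the antecedent (fallacy). There exist truth assignments where the premises are all true but the conclusion is false.

Invalid.


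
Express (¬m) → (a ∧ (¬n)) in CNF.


Step 1: Rewrite (¬m) → (a ∧ (¬n)) as ¬(¬m) ∨ (a ∧ (¬n)).
Step 2: Distribute ∨ over ∧.
Step 3: Eliminate any double negations (¬¬X = X).

(m ∨ a) ∧ (m ∨ (¬n))


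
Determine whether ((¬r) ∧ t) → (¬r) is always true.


Build the truth table over {r, t}:
r | t | φ
---------
F | F | T
T | F | T
F | T | T
T | T | T
Every row evaluates to true.

Yes, it is a tautology.


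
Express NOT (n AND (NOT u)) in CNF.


Step 1: Apply De Morgan: ¬(n ∧ (¬u)) = ¬n ∨ ¬(¬u).
Step 2: Eliminate any double negations (¬¬X = X).

(NOT n) OR u


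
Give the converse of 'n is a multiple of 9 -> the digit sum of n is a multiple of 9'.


The converse of (P → Q) is (Q → P). It is not in general equivalent to the original.
Here P = 'n is a multiple of 9' and Q = 'the digit sum of n is a multiple of 9'.

If the digit sum of n is a multiple of 9, then n is a multiple of 9.


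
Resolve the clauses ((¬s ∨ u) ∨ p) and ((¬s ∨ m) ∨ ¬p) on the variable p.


The clauses contain complementary literals p and ¬p.
Resolution eliminates this pair and disjoins the remaining literals (merging duplicates).

((¬s ∨ u) ∨ m)


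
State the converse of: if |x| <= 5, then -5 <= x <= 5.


The converse of (P → Q) is (Q → P). It is not in general equivalent to the original.
Here P = '|x| <= 5' and Q = '-5 <= x <= 5'.

If -5 <= x <= 5, then |x| <= 5.


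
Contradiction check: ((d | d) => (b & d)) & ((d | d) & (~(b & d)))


Truth table over {b, d}:
b | d | φ
---------
False | False | False
True | False | False
False | True | False
True | True | False
Every row is false.

Yes, it is a contradiction.


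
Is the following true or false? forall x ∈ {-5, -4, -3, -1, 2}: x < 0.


Evaluate the predicate on each element: -5:True, -4:True, -3:True, -1:True, 2:False.
Counterexample x = 2 fails the predicate.

False


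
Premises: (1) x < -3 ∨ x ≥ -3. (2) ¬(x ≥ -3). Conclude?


Disjunctive syllogism: from (P ∨ Q) and ¬P, infer Q.
One disjunct, 'x ≥ -3', is ruled out; the other must hold.

x < -3


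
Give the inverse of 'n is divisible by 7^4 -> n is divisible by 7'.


The inverse of (P → Q) is (¬P → ¬Q). It is equivalent to the converse, not to the original.
Here P = 'n is divisible by 7^4' and Q = 'n is divisible by 7'.

If not (n is divisible by 7^4), then not (n is divisible by 7).


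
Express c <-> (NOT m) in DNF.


Step 1: c ↔ (¬m) is true exactly when both agree: (c ∧ (¬m)) ∨ (¬c ∧ ¬(¬m)).
Step 2: Eliminate any double negations (¬¬X = X).

(c AND (NOT m)) OR ((NOT c) AND m)


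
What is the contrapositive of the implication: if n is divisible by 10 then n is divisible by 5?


The contrapositive of (P → Q) is (¬Q → ¬P); it is logically equivalent to the original.
Here P = 'n is divisible by 10' and Q = 'n is divisible by 5'.

If not (n is divisible by 5), then not (n is divisible by 10).


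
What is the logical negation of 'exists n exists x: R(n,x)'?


Negation flips each quantifier (∀↔∃) and negates the inner predicate.
¬(exists n exists x: φ) = forall n forall x: ¬φ.

forall n forall x: ~(R(n,x))


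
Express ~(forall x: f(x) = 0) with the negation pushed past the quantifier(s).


¬(forall x: φ) = exists x: ¬φ, and ¬(exists x: φ) = forall x: ¬φ.
Apply to the universal statement.

exists x: ~(f(x) = 0)


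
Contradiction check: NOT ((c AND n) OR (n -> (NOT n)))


Truth table over {c, n}:
c | n | φ
---------
F | F | F
T | F | F
F | T | T
T | T | F
Satisfying assignment at row 3: c=F, n=T gives T.

No, it is not a contradiction.


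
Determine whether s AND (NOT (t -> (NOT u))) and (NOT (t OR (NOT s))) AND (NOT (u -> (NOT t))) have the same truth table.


Compare truth tables:
s | t | u | φ | ψ
-----------------
F | F | F | F | F
T | F | F | F | F
F | T | F | F | F
T | T | F | F | F
F | F | T | F | F
T | F | T | F | F
F | T | T | F | F
T | T | T | T | F
They differ at row 8 (s=T, t=T, u=T): φ=T but ψ=F.

No, they are not logically equivalent.


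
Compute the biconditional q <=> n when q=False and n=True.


Biconditional is true when both operands have the same truth value.
Substitute: q=False, n=True.
False <=> True evaluates to False.

False


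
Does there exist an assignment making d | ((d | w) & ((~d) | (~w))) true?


Search for a satisfying assignment over {d, w}.
Try d=True, w=False: the formula evaluates to True.
A satisfying assignment exists.

Satisfiable.


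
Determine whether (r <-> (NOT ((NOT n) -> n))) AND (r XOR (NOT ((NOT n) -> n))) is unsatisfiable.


Truth table over {n, r}:
n | r | φ
---------
F | F | F
T | F | F
F | T | F
T | T | F
Every row is false.

Yes, it is a contradiction.


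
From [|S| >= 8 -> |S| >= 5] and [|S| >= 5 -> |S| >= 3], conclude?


Hypothetical syllogism: from (P → Q) and (Q → R), infer (P → R).
Chain the two implications through the shared middle term '|S| >= 5'.

|S| >= 8 -> |S| >= 3


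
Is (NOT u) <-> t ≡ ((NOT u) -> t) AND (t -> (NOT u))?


Compare truth tables:
t | u | φ | ψ
-------------
F | F | F | F
T | F | T | T
F | T | T | T
T | T | F | F
The columns φ and ψ agree on every row.

Yes, they are logically equivalent.


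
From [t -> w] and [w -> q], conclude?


Hypothetical syllogism: from (P → Q) and (Q → R), infer (P → R).
Chain the two implications through the shared middle term 'w'.

t -> q


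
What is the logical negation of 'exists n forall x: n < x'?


Negation flips each quantifier (∀↔∃) and negates the inner predicate.
¬(exists n forall x: φ) = forall n exists x: ¬φ.

forall n exists x: ~(n < x)


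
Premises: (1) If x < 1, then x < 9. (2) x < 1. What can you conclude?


Modus ponens: from (P → Q) and P, infer Q.
P = 'x < 1' is asserted, and P → Q holds, so Q follows.

x < 9.


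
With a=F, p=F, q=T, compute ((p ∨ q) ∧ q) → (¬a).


Substitute a=F, p=F, q=T:
p ∨ q = F ∨ T = T
(p ∨ q) ∧ q = T ∧ T = T
¬a = T
((p ∨ q) ∧ q) → (¬a) = T → T = T

T


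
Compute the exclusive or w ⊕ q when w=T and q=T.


Exclusive or is true when exactly one operand is true.
Substitute: w=T, q=T.
T ⊕ T evaluates to F.

F


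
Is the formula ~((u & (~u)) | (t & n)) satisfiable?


Search for a satisfying assignment over {n, t, u}.
Try n=False, t=False, u=False: the formula evaluates to True.
A satisfying assignment exists.

Satisfiable.


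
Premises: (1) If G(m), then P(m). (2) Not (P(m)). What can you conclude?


Modus tollens: from (P → Q) and ¬Q, infer ¬P.
Q = 'P(m)' is denied; since P → Q, P must also fail.

Not (G(m)).


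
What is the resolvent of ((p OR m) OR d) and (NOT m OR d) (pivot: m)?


The clauses contain complementary literals m and NOTm.
Resolution eliminates this pair and disjoins the remaining literals (merging duplicates).

(d OR p)


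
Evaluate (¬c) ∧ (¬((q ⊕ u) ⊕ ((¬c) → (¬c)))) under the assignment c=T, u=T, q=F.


Substitute c=T, u=T, q=F:
¬c = F
q ⊕ u = F ⊕ T = T
¬c = F
¬c = F
(¬c) → (¬c) = F → F = T
(q ⊕ u) ⊕ ((¬c) → (¬c)) = T ⊕ T = F
¬((q ⊕ u) ⊕ ((¬c) → (¬c))) = T
(¬c) ∧ (¬((q ⊕ u) ⊕ ((¬c) → (¬c)))) = F ∧ T = F

F


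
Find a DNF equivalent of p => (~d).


Step 1: Rewrite p → (¬d) as ¬p ∨ (¬d).

(~p) | (~d)


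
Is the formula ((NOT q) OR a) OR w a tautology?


Build the truth table over {a, q, w}:
a | q | w | φ
-------------
F | F | F | T
T | F | F | T
F | T | F | F
T | T | F | T
F | F | T | T
T | F | T | T
F | T | T | T
T | T | T | T
Counterexample at row 3: with a=F, q=T, w=F, the formula is F.

No, it is not a tautology.


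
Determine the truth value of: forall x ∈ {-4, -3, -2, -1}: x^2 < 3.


Evaluate the predicate on each element: -4:False, -3:False, -2:False, -1:True.
Counterexample x = -4 fails the predicate.

False


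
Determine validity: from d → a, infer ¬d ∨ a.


This matches the form of material implication: the conclusion follows in every model of the premises.

Valid.


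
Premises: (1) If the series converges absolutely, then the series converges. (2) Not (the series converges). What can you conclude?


Modus tollens: from (P → Q) and ¬Q, infer ¬P.
Q = 'the series converges' is denied; since P → Q, P must also fail.

Not (the series converges absolutely).


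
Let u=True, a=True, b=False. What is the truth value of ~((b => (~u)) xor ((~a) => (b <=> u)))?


Substitute u=True, a=True, b=False:
~u = False
b => (~u) = False => False = True
~a = False
b <=> u = False <=> True = False
(~a) => (b <=> u) = False => False = True
(b => (~u)) xor ((~a) => (b <=> u)) = True xor True = False
~((b => (~u)) xor ((~a) => (b <=> u))) = True

True


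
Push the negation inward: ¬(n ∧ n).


De Morgan: the negation of a conjunction is the disjunction of the negations.
Distribute ¬ across ∧, flipping it to ∨, and negate each literal.

(¬n) ∨ (¬n)


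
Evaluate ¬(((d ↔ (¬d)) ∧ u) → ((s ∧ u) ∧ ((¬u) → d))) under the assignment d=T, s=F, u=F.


Substitute d=T, s=F, u=F:
¬d = F
d ↔ (¬d) = T ↔ F = F
(d ↔ (¬d)) ∧ u = F ∧ F = F
s ∧ u = F ∧ F = F
¬u = T
(¬u) → d = T → T = T
(s ∧ u) ∧ ((¬u) → d) = F ∧ T = F
((d ↔ (¬d)) ∧ u) → ((s ∧ u) ∧ ((¬u) → d)) = F → F = T
¬(((d ↔ (¬d)) ∧ u) → ((s ∧ u) ∧ ((¬u) → d))) = F

F


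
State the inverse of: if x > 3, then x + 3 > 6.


The inverse of (P → Q) is (¬P → ¬Q). It is equivalent to the converse, not to the original.
Here P = 'x > 3' and Q = 'x + 3 > 6'.

If not (x > 3), then not (x + 3 > 6).


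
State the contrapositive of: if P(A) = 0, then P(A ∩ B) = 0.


The contrapositive of (P → Q) is (¬Q → ¬P); it is logically equivalent to the original.
Here P = 'P(A) = 0' and Q = 'P(A ∩ B) = 0'.

If not (P(A ∩ B) = 0), then not (P(A) = 0).


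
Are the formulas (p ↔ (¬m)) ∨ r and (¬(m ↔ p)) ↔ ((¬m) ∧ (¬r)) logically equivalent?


Compare truth tables:
m | p | r | φ | ψ
-----------------
F | F | F | F | F
T | F | F | T | F
F | T | F | T | T
T | T | F | F | T
F | F | T | T | T
T | F | T | T | F
F | T | T | T | F
T | T | T | T | T
They differ at row 2 (m=T, p=F, r=F): φ=T but ψ=F.

No, they are not logically equivalent.


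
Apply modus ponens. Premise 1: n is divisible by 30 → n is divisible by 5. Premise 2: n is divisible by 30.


Modus ponens: from (P → Q) and P, infer Q.
P = 'n is divisible by 30' is asserted, and P → Q holds, so Q follows.

n is divisible by 5.


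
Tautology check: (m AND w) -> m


Build the truth table over {m, w}:
m | w | φ
---------
F | F | T
T | F | T
F | T | T
T | T | T
Every row evaluates to true.

Yes, it is a tautology.


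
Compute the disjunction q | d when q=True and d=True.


Disjunction is false only when both operands are false.
Substitute: q=True, d=True.
True | True evaluates to True.

True


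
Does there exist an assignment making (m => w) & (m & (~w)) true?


Check all 4 assignments over {m, w}:
m | w | φ
---------
False | False | False
True | False | False
False | True | False
True | True | False
No assignment makes the formula true.

Unsatisfiable.


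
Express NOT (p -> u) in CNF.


Step 1: Rewrite p → u as ¬p ∨ u.
Step 2: Negate: ¬(¬p ∨ u) = p ∧ ¬u (De Morgan + double negation).

p AND (NOT u)


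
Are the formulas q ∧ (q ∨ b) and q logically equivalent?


Compare truth tables:
b | q | φ | ψ
-------------
F | F | F | F
T | F | F | F
F | T | T | T
T | T | T | T
The columns φ and ψ agree on every row.

Yes, they are logically equivalent.


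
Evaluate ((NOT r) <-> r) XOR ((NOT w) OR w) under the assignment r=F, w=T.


Substitute r=F, w=T:
NOT r = T
(NOT r) <-> r = T <-> F = F
NOT w = F
(NOT w) OR w = F OR T = T
((NOT r) <-> r) XOR ((NOT w) OR w) = F XOR T = T

T


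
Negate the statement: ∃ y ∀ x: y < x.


Negation flips each quantifier (∀↔∃) and negates the inner predicate.
¬(∃ y ∀ x: φ) = ∀ y ∃ x: ¬φ.

∀ y ∃ x: ¬(y < x)


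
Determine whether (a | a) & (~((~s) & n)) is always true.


Build the truth table over {a, n, s}:
a | n | s | φ
-------------
False | False | False | False
True | False | False | True
False | True | False | False
True | True | False | False
False | False | True | False
True | False | True | True
False | True | True | False
True | True | True | True
Counterexample at row 1: with a=False, n=False, s=False, the formula is False.

No, it is not a tautology.


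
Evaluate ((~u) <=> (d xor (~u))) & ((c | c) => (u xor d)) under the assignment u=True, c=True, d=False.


Substitute u=True, c=True, d=False:
~u = False
~u = False
d xor (~u) = False xor False = False
(~u) <=> (d xor (~u)) = False <=> False = True
c | c = True | True = True
u xor d = True xor False = True
(c | c) => (u xor d) = True => True = True
((~u) <=> (d xor (~u))) & ((c | c) => (u xor d)) = True & True = True

True


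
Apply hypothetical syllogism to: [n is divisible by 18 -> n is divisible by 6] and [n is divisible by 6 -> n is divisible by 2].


Hypothetical syllogism: from (P → Q) and (Q → R), infer (P → R).
Chain the two implications through the shared middle term 'n is divisible by 6'.

n is divisible by 18 -> n is divisible by 2


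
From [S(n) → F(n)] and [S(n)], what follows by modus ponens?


Modus ponens: from (P → Q) and P, infer Q.
P = 'S(n)' is asserted, and P → Q holds, so Q follows.

F(n).


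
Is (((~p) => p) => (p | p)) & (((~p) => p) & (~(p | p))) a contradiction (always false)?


Truth table over {p}:
p | φ
-----
False | False
True | False
Every row is false.

Yes, it is a contradiction.


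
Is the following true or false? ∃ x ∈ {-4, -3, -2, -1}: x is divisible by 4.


Evaluate the predicate on each element: -4:T, -3:F, -2:F, -1:F.
Witness x = -4 satisfies the predicate.

T


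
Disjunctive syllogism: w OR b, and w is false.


Disjunctive syllogism: from (P ∨ Q) and ¬P, infer Q.
One disjunct, 'w', is ruled out; the other must hold.

b


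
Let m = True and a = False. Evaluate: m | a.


Disjunction is false only when both operands are false.
Substitute: m=True, a=False.
True | False evaluates to True.

True


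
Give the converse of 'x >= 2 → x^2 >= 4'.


The converse of (P → Q) is (Q → P). It is not in general equivalent to the original.
Here P = 'x >= 2' and Q = 'x^2 >= 4'.

If x^2 >= 4, then x >= 2.


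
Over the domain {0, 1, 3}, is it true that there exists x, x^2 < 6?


Evaluate the predicate on each element: 0:T, 1:T, 3:F.
Witness x = 0 satisfies the predicate.

T


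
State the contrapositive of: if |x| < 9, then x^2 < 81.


The contrapositive of (P → Q) is (¬Q → ¬P); it is logically equivalent to the original.
Here P = '|x| < 9' and Q = 'x^2 < 81'.

If not (x^2 < 81), then not (|x| < 9).


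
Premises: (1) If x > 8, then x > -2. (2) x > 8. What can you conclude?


Modus ponens: from (P → Q) and P, infer Q.
P = 'x > 8' is asserted, and P → Q holds, so Q follows.

x > -2.


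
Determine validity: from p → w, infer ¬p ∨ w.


This matches the form of material implication: the conclusion follows in every model of the premises.

Valid.


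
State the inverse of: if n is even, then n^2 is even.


The inverse of (P → Q) is (¬P → ¬Q). It is equivalent to the converse, not to the original.
Here P = 'n is even' and Q = 'n^2 is even'.

If not (n is even), then not (n^2 is even).


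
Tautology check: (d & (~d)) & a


Build the truth table over {a, d}:
a | d | φ
---------
False | False | False
True | False | False
False | True | False
True | True | False
Counterexample at row 1: with a=False, d=False, the formula is False.

No, it is not a tautology.


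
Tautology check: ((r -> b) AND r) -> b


Build the truth table over {b, r}:
b | r | φ
---------
F | F | T
T | F | T
F | T | T
T | T | T
Every row evaluates to true.

Yes, it is a tautology.


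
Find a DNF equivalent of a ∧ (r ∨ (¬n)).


Step 1: Distribute ∧ over ∨: a ∧ (r ∨ (¬n)) = (a ∧ r) ∨ (a ∧ (¬n)).

(a ∧ r) ∨ (a ∧ (¬n))


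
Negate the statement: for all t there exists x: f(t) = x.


Negation flips each quantifier (∀↔∃) and negates the inner predicate.
¬(for all t there exists x: φ) = there exists t for all x: ¬φ.

there exists t for all x: NOT(f(t) = x)


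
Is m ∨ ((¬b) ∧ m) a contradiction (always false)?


Truth table over {b, m}:
b | m | φ
---------
F | F | F
T | F | F
F | T | T
T | T | T
Satisfying assignment at row 3: b=F, m=T gives T.

No, it is not a contradiction.


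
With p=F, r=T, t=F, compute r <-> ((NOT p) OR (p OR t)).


Substitute p=F, r=T, t=F:
NOT p = T
p OR t = F OR F = F
(NOT p) OR (p OR t) = T OR F = T
r <-> ((NOT p) OR (p OR t)) = T <-> T = T

T


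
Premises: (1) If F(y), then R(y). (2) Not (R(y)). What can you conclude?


Modus tollens: from (P → Q) and ¬Q, infer ¬P.
Q = 'R(y)' is denied; since P → Q, P must also fail.

Not (F(y)).


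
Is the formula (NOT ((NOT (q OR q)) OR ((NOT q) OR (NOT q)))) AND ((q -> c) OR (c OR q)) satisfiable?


Search for a satisfying assignment over {c, q}.
Try c=F, q=T: the formula evaluates to T.
A satisfying assignment exists.

Satisfiable.


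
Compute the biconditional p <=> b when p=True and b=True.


Biconditional is true when both operands have the same truth value.
Substitute: p=True, b=True.
True <=> True evaluates to True.

True


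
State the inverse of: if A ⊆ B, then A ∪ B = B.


The inverse of (P → Q) is (¬P → ¬Q). It is equivalent to the converse, not to the original.
Here P = 'A ⊆ B' and Q = 'A ∪ B = B'.

If not (A ⊆ B), then not (A ∪ B = B).


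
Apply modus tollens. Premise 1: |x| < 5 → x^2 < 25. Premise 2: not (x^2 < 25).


Modus tollens: from (P → Q) and ¬Q, infer ¬P.
Q = 'x^2 < 25' is denied; since P → Q, P must also fail.

Not (|x| < 5).


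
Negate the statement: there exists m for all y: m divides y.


Negation flips each quantifier (∀↔∃) and negates the inner predicate.
¬(there exists m for all y: φ) = for all m there exists y: ¬φ.

for all m there exists y: NOT(m divides y)


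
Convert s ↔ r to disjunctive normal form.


Step 1: s ↔ r is true exactly when both agree: (s ∧ r) ∨ (¬s ∧ ¬r).

(s ∧ r) ∨ ((¬s) ∧ (¬r))


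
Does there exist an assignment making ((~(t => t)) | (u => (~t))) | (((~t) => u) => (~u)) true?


Search for a satisfying assignment over {t, u}.
Try t=False, u=False: the formula evaluates to True.
A satisfying assignment exists.

Satisfiable.


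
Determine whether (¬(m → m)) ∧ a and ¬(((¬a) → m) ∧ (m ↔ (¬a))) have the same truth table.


Compare truth tables:
a | m | φ | ψ
-------------
F | F | F | T
T | F | F | F
F | T | F | F
T | T | F | T
They differ at row 1 (a=F, m=F): φ=F but ψ=T.

No, they are not logically equivalent.


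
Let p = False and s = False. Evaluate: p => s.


Implication is false only when antecedent is true and consequent is false.
Substitute: p=False, s=False.
False => False evaluates to True.

True


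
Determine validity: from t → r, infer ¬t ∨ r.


This matches the form of material implication: the conclusion follows in every model of the premises.

Valid.


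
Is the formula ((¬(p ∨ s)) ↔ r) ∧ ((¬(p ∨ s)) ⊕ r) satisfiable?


Check all 8 assignments over {p, r, s}:
p | r | s | φ
-------------
F | F | F | F
T | F | F | F
F | T | F | F
T | T | F | F
F | F | T | F
T | F | T | F
F | T | T | F
T | T | T | F
No assignment makes the formula true.

Unsatisfiable.


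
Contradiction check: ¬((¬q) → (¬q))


Truth table over {q}:
q | φ
-----
F | F
T | F
Every row is false.

Yes, it is a contradiction.


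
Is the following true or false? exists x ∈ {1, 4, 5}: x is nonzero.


Evaluate the predicate on each element: 1:True, 4:True, 5:True.
Witness x = 1 satisfies the predicate.

True


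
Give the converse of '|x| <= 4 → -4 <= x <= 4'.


The converse of (P → Q) is (Q → P). It is not in general equivalent to the original.
Here P = '|x| <= 4' and Q = '-4 <= x <= 4'.

If -4 <= x <= 4, then |x| <= 4.


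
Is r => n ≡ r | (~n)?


Compare truth tables:
n | r | φ | ψ
-------------
False | False | True | True
True | False | True | False
False | True | False | True
True | True | True | True
They differ at row 2 (n=True, r=False): φ=True but ψ=False.

No, they are not logically equivalent.


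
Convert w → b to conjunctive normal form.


Step 1: Rewrite w → b as ¬w ∨ b.

(¬w) ∨ b


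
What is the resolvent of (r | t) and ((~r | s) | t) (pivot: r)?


The clauses contain complementary literals r and ~r.
Resolution eliminates this pair and disjoins the remaining literals (merging duplicates).

(t | s)


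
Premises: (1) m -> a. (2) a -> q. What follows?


Hypothetical syllogism: from (P → Q) and (Q → R), infer (P → R).
Chain the two implications through the shared middle term 'a'.

m -> q


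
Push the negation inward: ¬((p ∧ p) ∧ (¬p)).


De Morgan: the negation of a conjunction is the disjunction of the negations.
Distribute ¬ across ∧, flipping it to ∨, and negate each literal.

((¬p) ∨ (¬p)) ∨ p


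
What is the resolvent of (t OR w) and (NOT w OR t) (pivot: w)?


The clauses contain complementary literals w and NOTw.
Resolution eliminates this pair and disjoins the remaining literals (merging duplicates).

t


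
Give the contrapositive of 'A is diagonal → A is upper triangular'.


The contrapositive of (P → Q) is (¬Q → ¬P); it is logically equivalent to the original.
Here P = 'A is diagonal' and Q = 'A is upper triangular'.

If not (A is upper triangular), then not (A is diagonal).


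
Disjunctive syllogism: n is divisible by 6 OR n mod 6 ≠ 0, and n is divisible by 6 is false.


Disjunctive syllogism: from (P ∨ Q) and ¬P, infer Q.
One disjunct, 'n is divisible by 6', is ruled out; the other must hold.

n mod 6 ≠ 0


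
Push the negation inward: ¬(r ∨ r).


De Morgan: the negation of a disjunction is the conjunction of the negations.
Distribute ¬ across ∨, flipping it to ∧, and negate each literal.

(¬r) ∧ (¬r)


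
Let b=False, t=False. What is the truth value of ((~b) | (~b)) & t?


Substitute b=False, t=False:
~b = True
~b = True
(~b) | (~b) = True | True = True
((~b) | (~b)) & t = True & False = False

False


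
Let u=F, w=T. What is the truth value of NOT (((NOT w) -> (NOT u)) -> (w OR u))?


Substitute u=F, w=T:
NOT w = F
NOT u = T
(NOT w) -> (NOT u) = F -> T = T
w OR u = T OR F = T
((NOT w) -> (NOT u)) -> (w OR u) = T -> T = T
NOT (((NOT w) -> (NOT u)) -> (w OR u)) = F

F


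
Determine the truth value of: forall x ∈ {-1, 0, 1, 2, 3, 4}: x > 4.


Evaluate the predicate on each element: -1:False, 0:False, 1:False, 2:False, 3:False, 4:False.
Counterexample x = -1 fails the predicate.

False


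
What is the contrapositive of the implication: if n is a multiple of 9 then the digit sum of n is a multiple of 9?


The contrapositive of (P → Q) is (¬Q → ¬P); it is logically equivalent to the original.
Here P = 'n is a multiple of 9' and Q = 'the digit sum of n is a multiple of 9'.

If not (the digit sum of n is a multiple of 9), then not (n is a multiple of 9).


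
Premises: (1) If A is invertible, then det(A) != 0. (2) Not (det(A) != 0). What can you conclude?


Modus tollens: from (P → Q) and ¬Q, infer ¬P.
Q = 'det(A) != 0' is denied; since P → Q, P must also fail.

Not (A is invertible).


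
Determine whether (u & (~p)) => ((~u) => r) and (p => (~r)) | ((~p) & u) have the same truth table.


Compare truth tables:
p | r | u | φ | ψ
-----------------
False | False | False | True | True
True | False | False | True | True
False | True | False | True | True
True | True | False | True | False
False | False | True | True | True
True | False | True | True | True
False | True | True | True | True
True | True | True | True | False
They differ at row 4 (p=True, r=True, u=False): φ=True but ψ=False.

No, they are not logically equivalent.


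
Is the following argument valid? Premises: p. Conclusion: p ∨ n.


This matches the form of disjunction introduction: the conclusion follows in every model of the premises.

Valid.


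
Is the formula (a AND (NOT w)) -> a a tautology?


Build the truth table over {a, w}:
a | w | φ
---------
F | F | T
T | F | T
F | T | T
T | T | T
Every row evaluates to true.

Yes, it is a tautology.


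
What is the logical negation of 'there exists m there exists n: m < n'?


Negation flips each quantifier (∀↔∃) and negates the inner predicate.
¬(there exists m there exists n: φ) = for all m for all n: ¬φ.

for all m for all n: NOT(m < n)


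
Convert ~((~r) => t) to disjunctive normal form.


Step 1: Rewrite implication then negate: ¬(¬(¬r) ∨ t) = (¬r) ∧ ¬t.

(~r) & (~t)


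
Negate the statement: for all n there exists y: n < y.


Negation flips each quantifier (∀↔∃) and negates the inner predicate.
¬(for all n there exists y: φ) = there exists n for all y: ¬φ.

there exists n for all y: NOT(n < y)


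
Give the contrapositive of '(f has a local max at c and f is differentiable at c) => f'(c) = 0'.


The contrapositive of (P → Q) is (¬Q → ¬P); it is logically equivalent to the original.
Here P = '(f has a local max at c and f is differentiable at c)' and Q = 'f'(c) = 0'.

If not (f'(c) = 0), then not ((f has a local max at c and f is differentiable at c)).


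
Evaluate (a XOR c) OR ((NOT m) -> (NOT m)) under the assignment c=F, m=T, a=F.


Substitute c=F, m=T, a=F:
a XOR c = F XOR F = F
NOT m = F
NOT m = F
(NOT m) -> (NOT m) = F -> F = T
(a XOR c) OR ((NOT m) -> (NOT m)) = F OR T = T

T
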